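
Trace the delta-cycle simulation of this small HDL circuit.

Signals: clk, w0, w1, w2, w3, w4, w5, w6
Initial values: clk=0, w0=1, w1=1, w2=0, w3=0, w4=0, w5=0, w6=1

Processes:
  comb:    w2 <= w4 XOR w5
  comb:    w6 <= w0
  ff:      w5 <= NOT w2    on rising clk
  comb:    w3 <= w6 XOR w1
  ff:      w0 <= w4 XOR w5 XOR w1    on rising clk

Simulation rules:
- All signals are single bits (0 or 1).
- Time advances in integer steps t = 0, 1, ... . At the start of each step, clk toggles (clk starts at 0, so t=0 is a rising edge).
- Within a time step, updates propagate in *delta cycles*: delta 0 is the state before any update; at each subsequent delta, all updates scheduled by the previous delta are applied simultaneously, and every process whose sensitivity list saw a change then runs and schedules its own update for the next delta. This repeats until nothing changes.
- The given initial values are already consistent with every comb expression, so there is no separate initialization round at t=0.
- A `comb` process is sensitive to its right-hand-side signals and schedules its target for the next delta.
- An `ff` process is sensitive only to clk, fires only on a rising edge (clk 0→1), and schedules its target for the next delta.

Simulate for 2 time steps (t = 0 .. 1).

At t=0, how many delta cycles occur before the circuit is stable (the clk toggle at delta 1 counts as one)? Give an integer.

t0.Δ0 w2=0 w1=1 w5=0 w4=0 w0=1 w3=0 clk=0 w6=1
t0.Δ1 w2=0 w1=1 w5=0 w4=0 w0=1 w3=0 clk=1 w6=1
t0.Δ2 w2=0 w1=1 w5=1 w4=0 w0=1 w3=0 clk=1 w6=1
t0.Δ3 w2=1 w1=1 w5=1 w4=0 w0=1 w3=0 clk=1 w6=1
t1.Δ0 w2=1 w1=1 w5=1 w4=0 w0=1 w3=0 clk=1 w6=1
t1.Δ1 w2=1 w1=1 w5=1 w4=0 w0=1 w3=0 clk=0 w6=1

3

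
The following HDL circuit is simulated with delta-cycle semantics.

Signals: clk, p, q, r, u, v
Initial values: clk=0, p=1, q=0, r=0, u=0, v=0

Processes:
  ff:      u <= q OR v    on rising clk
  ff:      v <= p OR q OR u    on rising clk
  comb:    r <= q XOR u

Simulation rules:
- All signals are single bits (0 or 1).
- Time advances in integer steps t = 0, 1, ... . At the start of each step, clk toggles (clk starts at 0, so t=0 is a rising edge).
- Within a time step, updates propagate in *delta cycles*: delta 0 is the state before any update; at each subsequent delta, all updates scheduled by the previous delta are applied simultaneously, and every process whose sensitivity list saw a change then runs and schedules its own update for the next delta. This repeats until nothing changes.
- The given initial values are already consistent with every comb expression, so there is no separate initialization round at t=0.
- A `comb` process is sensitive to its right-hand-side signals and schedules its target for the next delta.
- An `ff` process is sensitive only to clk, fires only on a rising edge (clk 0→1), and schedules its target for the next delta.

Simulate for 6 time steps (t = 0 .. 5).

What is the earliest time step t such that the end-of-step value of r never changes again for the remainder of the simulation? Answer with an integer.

2

t0.Δ0 v=0 clk=0 p=1 r=0 u=0 q=0
t0.Δ1 v=0 clk=1 p=1 r=0 u=0 q=0
t0.Δ2 v=1 clk=1 p=1 r=0 u=0 q=0
t1.Δ0 v=1 clk=1 p=1 r=0 u=0 q=0
t1.Δ1 v=1 clk=0 p=1 r=0 u=0 q=0
t2.Δ0 v=1 clk=0 p=1 r=0 u=0 q=0
t2.Δ1 v=1 clk=1 p=1 r=0 u=0 q=0
t2.Δ2 v=1 clk=1 p=1 r=0 u=1 q=0
t2.Δ3 v=1 clk=1 p=1 r=1 u=1 q=0
t3.Δ0 v=1 clk=1 p=1 r=1 u=1 q=0
t3.Δ1 v=1 clk=0 p=1 r=1 u=1 q=0
t4.Δ0 v=1 clk=0 p=1 r=1 u=1 q=0
t4.Δ1 v=1 clk=1 p=1 r=1 u=1 q=0
t5.Δ0 v=1 clk=1 p=1 r=1 u=1 q=0
t5.Δ1 v=1 clk=0 p=1 r=1 u=1 q=0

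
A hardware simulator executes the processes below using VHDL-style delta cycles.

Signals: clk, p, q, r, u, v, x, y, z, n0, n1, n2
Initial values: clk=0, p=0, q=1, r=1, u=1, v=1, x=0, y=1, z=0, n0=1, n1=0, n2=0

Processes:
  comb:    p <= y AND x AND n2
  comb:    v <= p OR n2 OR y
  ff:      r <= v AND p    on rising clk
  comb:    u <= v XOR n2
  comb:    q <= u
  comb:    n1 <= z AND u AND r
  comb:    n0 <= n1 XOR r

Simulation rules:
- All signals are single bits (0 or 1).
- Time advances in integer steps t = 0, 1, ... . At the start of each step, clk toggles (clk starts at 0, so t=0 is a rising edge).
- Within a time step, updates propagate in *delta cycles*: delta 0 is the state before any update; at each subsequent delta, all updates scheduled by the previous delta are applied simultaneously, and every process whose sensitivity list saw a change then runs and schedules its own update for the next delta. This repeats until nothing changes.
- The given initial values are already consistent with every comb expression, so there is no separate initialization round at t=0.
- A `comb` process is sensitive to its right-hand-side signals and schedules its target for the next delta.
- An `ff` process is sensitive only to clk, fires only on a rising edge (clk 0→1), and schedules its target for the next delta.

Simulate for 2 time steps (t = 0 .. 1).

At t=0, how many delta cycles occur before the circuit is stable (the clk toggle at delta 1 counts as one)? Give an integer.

3

t=0 Δ0: z=0 x=0 n1=0 v=1 q=1 r=1 p=0 u=1 n0=1 y=1 clk=0 n2=0
  Δ1: clk:0→1
  Δ2: r:1→0
  Δ3: n0:1→0
  (3Δ to stable)
t=1 Δ0: z=0 x=0 n1=0 v=1 q=1 r=0 p=0 u=1 n0=0 y=1 clk=1 n2=0
  Δ1: clk:1→0
  (1Δ to stable)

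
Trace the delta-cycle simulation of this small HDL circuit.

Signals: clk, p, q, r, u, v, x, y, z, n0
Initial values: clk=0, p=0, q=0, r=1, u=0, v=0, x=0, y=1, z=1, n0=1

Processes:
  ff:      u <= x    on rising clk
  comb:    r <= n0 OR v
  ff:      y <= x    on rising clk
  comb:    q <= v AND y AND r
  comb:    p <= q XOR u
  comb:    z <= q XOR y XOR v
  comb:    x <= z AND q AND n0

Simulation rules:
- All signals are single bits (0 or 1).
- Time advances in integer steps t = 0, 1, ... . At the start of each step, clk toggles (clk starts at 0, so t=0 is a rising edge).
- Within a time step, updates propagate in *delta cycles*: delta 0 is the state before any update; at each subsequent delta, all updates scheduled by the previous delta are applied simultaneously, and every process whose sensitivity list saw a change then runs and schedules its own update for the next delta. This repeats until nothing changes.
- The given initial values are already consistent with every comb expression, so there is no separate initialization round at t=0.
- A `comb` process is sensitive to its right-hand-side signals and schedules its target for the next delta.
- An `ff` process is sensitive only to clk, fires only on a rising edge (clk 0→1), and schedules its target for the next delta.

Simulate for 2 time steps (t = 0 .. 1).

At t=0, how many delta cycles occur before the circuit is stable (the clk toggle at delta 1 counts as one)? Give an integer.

t0.Δ0 clk=0 r=1 n0=1 y=1 v=0 u=0 x=0 z=1 p=0 q=0
t0.Δ1 clk=1 r=1 n0=1 y=1 v=0 u=0 x=0 z=1 p=0 q=0
t0.Δ2 clk=1 r=1 n0=1 y=0 v=0 u=0 x=0 z=1 p=0 q=0
t0.Δ3 clk=1 r=1 n0=1 y=0 v=0 u=0 x=0 z=0 p=0 q=0
t1.Δ0 clk=1 r=1 n0=1 y=0 v=0 u=0 x=0 z=0 p=0 q=0
t1.Δ1 clk=0 r=1 n0=1 y=0 v=0 u=0 x=0 z=0 p=0 q=0

3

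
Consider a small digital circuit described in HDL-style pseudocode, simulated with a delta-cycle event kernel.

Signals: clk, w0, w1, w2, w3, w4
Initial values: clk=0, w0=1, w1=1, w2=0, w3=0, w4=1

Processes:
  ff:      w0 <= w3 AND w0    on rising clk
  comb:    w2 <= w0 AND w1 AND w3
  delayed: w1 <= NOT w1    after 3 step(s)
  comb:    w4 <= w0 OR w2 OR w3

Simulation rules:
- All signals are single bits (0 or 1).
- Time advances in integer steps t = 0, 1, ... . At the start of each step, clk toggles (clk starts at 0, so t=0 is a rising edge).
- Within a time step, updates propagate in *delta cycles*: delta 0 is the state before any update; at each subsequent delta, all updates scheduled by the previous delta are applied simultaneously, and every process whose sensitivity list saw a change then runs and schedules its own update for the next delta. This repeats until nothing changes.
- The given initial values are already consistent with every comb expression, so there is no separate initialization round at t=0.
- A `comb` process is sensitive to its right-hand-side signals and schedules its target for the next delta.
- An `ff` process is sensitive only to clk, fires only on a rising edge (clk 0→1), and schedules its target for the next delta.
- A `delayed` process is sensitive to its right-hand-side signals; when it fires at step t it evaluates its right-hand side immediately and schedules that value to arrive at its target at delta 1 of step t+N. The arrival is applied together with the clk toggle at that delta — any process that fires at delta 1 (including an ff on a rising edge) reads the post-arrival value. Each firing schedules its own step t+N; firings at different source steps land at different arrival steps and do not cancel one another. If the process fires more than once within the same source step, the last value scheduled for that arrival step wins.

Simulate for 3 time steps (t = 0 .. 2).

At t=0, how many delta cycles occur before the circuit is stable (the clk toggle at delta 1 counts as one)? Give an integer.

[bits: w1,w0,clk,w4,w3,w2]
t=0: Δ0=110100 Δ1=111100 Δ2=101100 Δ3=101000 | 3Δ
t=1: Δ0=101000 Δ1=100000 | 1Δ
t=2: Δ0=100000 Δ1=101000 | 1Δ

3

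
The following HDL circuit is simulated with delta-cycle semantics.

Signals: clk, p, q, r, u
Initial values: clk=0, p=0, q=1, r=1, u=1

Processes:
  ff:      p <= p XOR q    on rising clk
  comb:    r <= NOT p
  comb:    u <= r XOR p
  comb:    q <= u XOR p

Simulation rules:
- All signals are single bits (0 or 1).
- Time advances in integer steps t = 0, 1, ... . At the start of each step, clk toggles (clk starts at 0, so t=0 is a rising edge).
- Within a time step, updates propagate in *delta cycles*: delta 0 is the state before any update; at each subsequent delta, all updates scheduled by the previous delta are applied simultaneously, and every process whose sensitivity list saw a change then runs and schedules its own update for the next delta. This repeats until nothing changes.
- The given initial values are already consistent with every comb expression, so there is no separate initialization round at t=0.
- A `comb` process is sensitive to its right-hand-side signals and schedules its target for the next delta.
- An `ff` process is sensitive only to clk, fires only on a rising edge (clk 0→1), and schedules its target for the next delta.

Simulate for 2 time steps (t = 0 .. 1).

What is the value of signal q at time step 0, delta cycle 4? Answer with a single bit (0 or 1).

[bits: p,clk,u,r,q]
t=0: Δ0=00111 Δ1=01111 Δ2=11111 Δ3=11000 Δ4=11101 Δ5=11100 | 5Δ
t=1: Δ0=11100 Δ1=10100 | 1Δ

1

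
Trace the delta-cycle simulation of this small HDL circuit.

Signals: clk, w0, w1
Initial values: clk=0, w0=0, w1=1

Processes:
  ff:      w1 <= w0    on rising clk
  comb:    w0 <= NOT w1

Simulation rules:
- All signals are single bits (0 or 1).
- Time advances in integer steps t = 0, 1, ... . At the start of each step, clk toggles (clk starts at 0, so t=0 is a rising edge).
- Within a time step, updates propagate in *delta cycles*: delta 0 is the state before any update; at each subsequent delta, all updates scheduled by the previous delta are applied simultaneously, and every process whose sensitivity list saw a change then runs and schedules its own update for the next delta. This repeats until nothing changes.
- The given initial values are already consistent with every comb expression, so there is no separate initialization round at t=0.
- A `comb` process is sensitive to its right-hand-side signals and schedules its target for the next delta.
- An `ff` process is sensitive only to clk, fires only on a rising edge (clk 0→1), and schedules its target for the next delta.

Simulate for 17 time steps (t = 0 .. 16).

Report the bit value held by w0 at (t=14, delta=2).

[bits: clk,w1,w0]
t=0: Δ0=010 Δ1=110 Δ2=100 Δ3=101 | 3Δ
t=1: Δ0=101 Δ1=001 | 1Δ
t=2: Δ0=001 Δ1=101 Δ2=111 Δ3=110 | 3Δ
t=3: Δ0=110 Δ1=010 | 1Δ
t=4: Δ0=010 Δ1=110 Δ2=100 Δ3=101 | 3Δ
t=5: Δ0=101 Δ1=001 | 1Δ
t=6: Δ0=001 Δ1=101 Δ2=111 Δ3=110 | 3Δ
t=7: Δ0=110 Δ1=010 | 1Δ
t=8: Δ0=010 Δ1=110 Δ2=100 Δ3=101 | 3Δ
t=9: Δ0=101 Δ1=001 | 1Δ
t=10: Δ0=001 Δ1=101 Δ2=111 Δ3=110 | 3Δ
t=11: Δ0=110 Δ1=010 | 1Δ
t=12: Δ0=010 Δ1=110 Δ2=100 Δ3=101 | 3Δ
t=13: Δ0=101 Δ1=001 | 1Δ
t=14: Δ0=001 Δ1=101 Δ2=111 Δ3=110 | 3Δ
t=15: Δ0=110 Δ1=010 | 1Δ
t=16: Δ0=010 Δ1=110 Δ2=100 Δ3=101 | 3Δ

1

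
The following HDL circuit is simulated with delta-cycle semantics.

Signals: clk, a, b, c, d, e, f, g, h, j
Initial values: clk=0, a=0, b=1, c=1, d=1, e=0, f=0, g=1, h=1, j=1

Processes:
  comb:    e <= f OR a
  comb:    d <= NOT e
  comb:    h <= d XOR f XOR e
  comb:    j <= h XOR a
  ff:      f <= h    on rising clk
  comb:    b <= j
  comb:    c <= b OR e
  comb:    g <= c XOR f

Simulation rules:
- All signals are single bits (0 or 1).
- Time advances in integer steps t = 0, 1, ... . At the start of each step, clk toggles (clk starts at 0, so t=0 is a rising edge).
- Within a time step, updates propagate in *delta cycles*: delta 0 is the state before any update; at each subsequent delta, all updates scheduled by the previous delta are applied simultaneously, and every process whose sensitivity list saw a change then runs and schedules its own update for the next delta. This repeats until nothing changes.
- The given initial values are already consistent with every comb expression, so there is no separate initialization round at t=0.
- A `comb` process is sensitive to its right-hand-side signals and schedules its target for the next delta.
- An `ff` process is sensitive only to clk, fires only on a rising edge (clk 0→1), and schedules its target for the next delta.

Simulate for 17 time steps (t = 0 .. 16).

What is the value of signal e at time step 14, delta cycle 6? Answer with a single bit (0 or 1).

[bits: j,a,g,d,b,e,c,f,h,clk]
t=0: Δ0=1011101010 Δ1=1011101011 Δ2=1011101111 Δ3=1001111101 Δ4=0000111111 Δ5=1000011101 Δ6=0000111101 Δ7=0000011101 | 7Δ
t=1: Δ0=0000011101 Δ1=0000011100 | 1Δ
t=2: Δ0=0000011100 Δ1=0000011101 Δ2=0000011001 Δ3=0010001011 Δ4=1011000001 Δ5=0001100011 Δ6=1001001011 Δ7=1011100011 Δ8=1001101011 Δ9=1011101011 | 9Δ
t=3: Δ0=1011101011 Δ1=1011101010 | 1Δ
t=4: Δ0=1011101010 Δ1=1011101011 Δ2=1011101111 Δ3=1001111101 Δ4=0000111111 Δ5=1000011101 Δ6=0000111101 Δ7=0000011101 | 7Δ
t=5: Δ0=0000011101 Δ1=0000011100 | 1Δ
t=6: Δ0=0000011100 Δ1=0000011101 Δ2=0000011001 Δ3=0010001011 Δ4=1011000001 Δ5=0001100011 Δ6=1001001011 Δ7=1011100011 Δ8=1001101011 Δ9=1011101011 | 9Δ
t=7: Δ0=1011101011 Δ1=1011101010 | 1Δ
t=8: Δ0=1011101010 Δ1=1011101011 Δ2=1011101111 Δ3=1001111101 Δ4=0000111111 Δ5=1000011101 Δ6=0000111101 Δ7=0000011101 | 7Δ
t=9: Δ0=0000011101 Δ1=0000011100 | 1Δ
t=10: Δ0=0000011100 Δ1=0000011101 Δ2=0000011001 Δ3=0010001011 Δ4=1011000001 Δ5=0001100011 Δ6=1001001011 Δ7=1011100011 Δ8=1001101011 Δ9=1011101011 | 9Δ
t=11: Δ0=1011101011 Δ1=1011101010 | 1Δ
t=12: Δ0=1011101010 Δ1=1011101011 Δ2=1011101111 Δ3=1001111101 Δ4=0000111111 Δ5=1000011101 Δ6=0000111101 Δ7=0000011101 | 7Δ
t=13: Δ0=0000011101 Δ1=0000011100 | 1Δ
t=14: Δ0=0000011100 Δ1=0000011101 Δ2=0000011001 Δ3=0010001011 Δ4=1011000001 Δ5=0001100011 Δ6=1001001011 Δ7=1011100011 Δ8=1001101011 Δ9=1011101011 | 9Δ
t=15: Δ0=1011101011 Δ1=1011101010 | 1Δ
t=16: Δ0=1011101010 Δ1=1011101011 Δ2=1011101111 Δ3=1001111101 Δ4=0000111111 Δ5=1000011101 Δ6=0000111101 Δ7=0000011101 | 7Δ

0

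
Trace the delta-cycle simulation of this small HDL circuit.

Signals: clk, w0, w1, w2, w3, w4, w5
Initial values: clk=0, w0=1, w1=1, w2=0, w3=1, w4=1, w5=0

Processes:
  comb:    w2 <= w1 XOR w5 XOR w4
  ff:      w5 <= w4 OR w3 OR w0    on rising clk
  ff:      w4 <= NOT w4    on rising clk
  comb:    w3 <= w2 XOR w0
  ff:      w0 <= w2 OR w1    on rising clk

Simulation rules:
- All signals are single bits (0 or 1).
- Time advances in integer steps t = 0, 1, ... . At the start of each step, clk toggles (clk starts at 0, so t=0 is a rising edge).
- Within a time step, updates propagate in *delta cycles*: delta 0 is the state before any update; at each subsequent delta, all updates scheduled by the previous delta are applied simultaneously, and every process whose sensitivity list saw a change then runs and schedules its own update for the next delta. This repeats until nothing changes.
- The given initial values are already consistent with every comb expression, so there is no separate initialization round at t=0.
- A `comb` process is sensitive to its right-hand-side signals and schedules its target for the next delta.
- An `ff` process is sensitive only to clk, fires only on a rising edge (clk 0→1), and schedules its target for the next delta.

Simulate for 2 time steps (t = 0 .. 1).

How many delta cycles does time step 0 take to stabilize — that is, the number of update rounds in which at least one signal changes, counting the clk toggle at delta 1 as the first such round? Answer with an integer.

t0.Δ0 w5=0 w2=0 w0=1 clk=0 w1=1 w4=1 w3=1
t0.Δ1 w5=0 w2=0 w0=1 clk=1 w1=1 w4=1 w3=1
t0.Δ2 w5=1 w2=0 w0=1 clk=1 w1=1 w4=0 w3=1
t1.Δ0 w5=1 w2=0 w0=1 clk=1 w1=1 w4=0 w3=1
t1.Δ1 w5=1 w2=0 w0=1 clk=0 w1=1 w4=0 w3=1

2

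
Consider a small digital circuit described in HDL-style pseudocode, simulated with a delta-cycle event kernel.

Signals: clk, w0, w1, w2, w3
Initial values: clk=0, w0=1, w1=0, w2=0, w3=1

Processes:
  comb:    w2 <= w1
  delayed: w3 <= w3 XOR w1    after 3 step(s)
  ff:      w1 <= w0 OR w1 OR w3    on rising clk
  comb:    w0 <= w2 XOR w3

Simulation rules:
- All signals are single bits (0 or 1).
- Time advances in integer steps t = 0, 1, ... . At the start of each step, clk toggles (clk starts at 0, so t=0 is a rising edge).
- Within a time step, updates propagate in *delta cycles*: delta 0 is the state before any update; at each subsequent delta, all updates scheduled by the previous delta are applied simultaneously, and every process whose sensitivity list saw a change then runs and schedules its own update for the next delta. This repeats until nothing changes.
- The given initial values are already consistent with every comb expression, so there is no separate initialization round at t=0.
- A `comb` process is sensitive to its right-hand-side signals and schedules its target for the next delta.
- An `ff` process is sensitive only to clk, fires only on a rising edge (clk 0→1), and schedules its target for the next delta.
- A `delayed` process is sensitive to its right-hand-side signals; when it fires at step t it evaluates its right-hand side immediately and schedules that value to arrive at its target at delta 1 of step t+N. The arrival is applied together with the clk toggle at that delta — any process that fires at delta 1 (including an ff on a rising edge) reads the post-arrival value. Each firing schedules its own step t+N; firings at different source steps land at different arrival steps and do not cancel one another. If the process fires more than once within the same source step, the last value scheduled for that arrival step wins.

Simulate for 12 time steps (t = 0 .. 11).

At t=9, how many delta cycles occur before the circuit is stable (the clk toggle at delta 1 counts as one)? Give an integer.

2

t=0 Δ0: clk=0 w3=1 w2=0 w0=1 w1=0
  Δ1: clk:0→1
  Δ2: w1:0→1
  Δ3: w2:0→1
  Δ4: w0:1→0
  (4Δ to stable)
t=1 Δ0: clk=1 w3=1 w2=1 w0=0 w1=1
  Δ1: clk:1→0
  (1Δ to stable)
t=2 Δ0: clk=0 w3=1 w2=1 w0=0 w1=1
  Δ1: clk:0→1
  (1Δ to stable)
t=3 Δ0: clk=1 w3=1 w2=1 w0=0 w1=1
  Δ1: clk:1→0, w3:1→0
  Δ2: w0:0→1
  (2Δ to stable)
t=4 Δ0: clk=0 w3=0 w2=1 w0=1 w1=1
  Δ1: clk:0→1
  (1Δ to stable)
t=5 Δ0: clk=1 w3=0 w2=1 w0=1 w1=1
  Δ1: clk:1→0
  (1Δ to stable)
t=6 Δ0: clk=0 w3=0 w2=1 w0=1 w1=1
  Δ1: clk:0→1, w3:0→1
  Δ2: w0:1→0
  (2Δ to stable)
t=7 Δ0: clk=1 w3=1 w2=1 w0=0 w1=1
  Δ1: clk:1→0
  (1Δ to stable)
t=8 Δ0: clk=0 w3=1 w2=1 w0=0 w1=1
  Δ1: clk:0→1
  (1Δ to stable)
t=9 Δ0: clk=1 w3=1 w2=1 w0=0 w1=1
  Δ1: clk:1→0, w3:1→0
  Δ2: w0:0→1
  (2Δ to stable)
t=10 Δ0: clk=0 w3=0 w2=1 w0=1 w1=1
  Δ1: clk:0→1
  (1Δ to stable)
t=11 Δ0: clk=1 w3=0 w2=1 w0=1 w1=1
  Δ1: clk:1→0
  (1Δ to stable)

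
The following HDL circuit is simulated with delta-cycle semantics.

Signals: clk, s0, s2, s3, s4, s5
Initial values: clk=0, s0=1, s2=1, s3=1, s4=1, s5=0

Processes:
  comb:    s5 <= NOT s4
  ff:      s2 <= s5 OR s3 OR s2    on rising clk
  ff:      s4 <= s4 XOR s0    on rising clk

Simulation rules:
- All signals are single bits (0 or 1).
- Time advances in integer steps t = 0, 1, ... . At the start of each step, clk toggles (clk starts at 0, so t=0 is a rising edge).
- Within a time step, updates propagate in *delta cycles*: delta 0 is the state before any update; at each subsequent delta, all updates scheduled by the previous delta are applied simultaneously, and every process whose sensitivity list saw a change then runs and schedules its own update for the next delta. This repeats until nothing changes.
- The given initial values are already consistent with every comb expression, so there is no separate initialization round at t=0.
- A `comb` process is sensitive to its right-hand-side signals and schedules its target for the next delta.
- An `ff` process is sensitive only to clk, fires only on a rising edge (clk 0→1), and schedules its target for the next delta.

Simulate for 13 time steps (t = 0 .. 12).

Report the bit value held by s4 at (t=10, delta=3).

1

t0.Δ0 s4=1 s5=0 s3=1 clk=0 s2=1 s0=1
t0.Δ1 s4=1 s5=0 s3=1 clk=1 s2=1 s0=1
t0.Δ2 s4=0 s5=0 s3=1 clk=1 s2=1 s0=1
t0.Δ3 s4=0 s5=1 s3=1 clk=1 s2=1 s0=1
t1.Δ0 s4=0 s5=1 s3=1 clk=1 s2=1 s0=1
t1.Δ1 s4=0 s5=1 s3=1 clk=0 s2=1 s0=1
t2.Δ0 s4=0 s5=1 s3=1 clk=0 s2=1 s0=1
t2.Δ1 s4=0 s5=1 s3=1 clk=1 s2=1 s0=1
t2.Δ2 s4=1 s5=1 s3=1 clk=1 s2=1 s0=1
t2.Δ3 s4=1 s5=0 s3=1 clk=1 s2=1 s0=1
t3.Δ0 s4=1 s5=0 s3=1 clk=1 s2=1 s0=1
t3.Δ1 s4=1 s5=0 s3=1 clk=0 s2=1 s0=1
t4.Δ0 s4=1 s5=0 s3=1 clk=0 s2=1 s0=1
t4.Δ1 s4=1 s5=0 s3=1 clk=1 s2=1 s0=1
t4.Δ2 s4=0 s5=0 s3=1 clk=1 s2=1 s0=1
t4.Δ3 s4=0 s5=1 s3=1 clk=1 s2=1 s0=1
t5.Δ0 s4=0 s5=1 s3=1 clk=1 s2=1 s0=1
t5.Δ1 s4=0 s5=1 s3=1 clk=0 s2=1 s0=1
t6.Δ0 s4=0 s5=1 s3=1 clk=0 s2=1 s0=1
t6.Δ1 s4=0 s5=1 s3=1 clk=1 s2=1 s0=1
t6.Δ2 s4=1 s5=1 s3=1 clk=1 s2=1 s0=1
t6.Δ3 s4=1 s5=0 s3=1 clk=1 s2=1 s0=1
t7.Δ0 s4=1 s5=0 s3=1 clk=1 s2=1 s0=1
t7.Δ1 s4=1 s5=0 s3=1 clk=0 s2=1 s0=1
t8.Δ0 s4=1 s5=0 s3=1 clk=0 s2=1 s0=1
t8.Δ1 s4=1 s5=0 s3=1 clk=1 s2=1 s0=1
t8.Δ2 s4=0 s5=0 s3=1 clk=1 s2=1 s0=1
t8.Δ3 s4=0 s5=1 s3=1 clk=1 s2=1 s0=1
t9.Δ0 s4=0 s5=1 s3=1 clk=1 s2=1 s0=1
t9.Δ1 s4=0 s5=1 s3=1 clk=0 s2=1 s0=1
t10.Δ0 s4=0 s5=1 s3=1 clk=0 s2=1 s0=1
t10.Δ1 s4=0 s5=1 s3=1 clk=1 s2=1 s0=1
t10.Δ2 s4=1 s5=1 s3=1 clk=1 s2=1 s0=1
t10.Δ3 s4=1 s5=0 s3=1 clk=1 s2=1 s0=1
t11.Δ0 s4=1 s5=0 s3=1 clk=1 s2=1 s0=1
t11.Δ1 s4=1 s5=0 s3=1 clk=0 s2=1 s0=1
t12.Δ0 s4=1 s5=0 s3=1 clk=0 s2=1 s0=1
t12.Δ1 s4=1 s5=0 s3=1 clk=1 s2=1 s0=1
t12.Δ2 s4=0 s5=0 s3=1 clk=1 s2=1 s0=1
t12.Δ3 s4=0 s5=1 s3=1 clk=1 s2=1 s0=1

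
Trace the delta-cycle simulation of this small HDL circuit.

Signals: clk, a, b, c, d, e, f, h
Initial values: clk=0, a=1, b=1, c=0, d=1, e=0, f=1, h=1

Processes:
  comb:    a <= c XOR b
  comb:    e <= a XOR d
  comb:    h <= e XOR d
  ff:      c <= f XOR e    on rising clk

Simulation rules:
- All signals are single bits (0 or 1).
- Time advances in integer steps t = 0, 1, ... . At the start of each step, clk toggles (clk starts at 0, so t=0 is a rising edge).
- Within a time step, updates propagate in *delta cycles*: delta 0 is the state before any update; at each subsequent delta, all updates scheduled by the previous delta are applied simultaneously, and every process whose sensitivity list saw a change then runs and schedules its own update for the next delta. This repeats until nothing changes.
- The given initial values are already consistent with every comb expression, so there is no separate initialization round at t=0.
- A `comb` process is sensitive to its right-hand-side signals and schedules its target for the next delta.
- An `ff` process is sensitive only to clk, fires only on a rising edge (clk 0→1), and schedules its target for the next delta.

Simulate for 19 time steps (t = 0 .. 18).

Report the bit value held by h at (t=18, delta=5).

t=0 Δ0: b=1 c=0 h=1 e=0 d=1 f=1 a=1 clk=0
  Δ1: clk:0→1
  Δ2: c:0→1
  Δ3: a:1→0
  Δ4: e:0→1
  Δ5: h:1→0
  (5Δ to stable)
t=1 Δ0: b=1 c=1 h=0 e=1 d=1 f=1 a=0 clk=1
  Δ1: clk:1→0
  (1Δ to stable)
t=2 Δ0: b=1 c=1 h=0 e=1 d=1 f=1 a=0 clk=0
  Δ1: clk:0→1
  Δ2: c:1→0
  Δ3: a:0→1
  Δ4: e:1→0
  Δ5: h:0→1
  (5Δ to stable)
t=3 Δ0: b=1 c=0 h=1 e=0 d=1 f=1 a=1 clk=1
  Δ1: clk:1→0
  (1Δ to stable)
t=4 Δ0: b=1 c=0 h=1 e=0 d=1 f=1 a=1 clk=0
  Δ1: clk:0→1
  Δ2: c:0→1
  Δ3: a:1→0
  Δ4: e:0→1
  Δ5: h:1→0
  (5Δ to stable)
t=5 Δ0: b=1 c=1 h=0 e=1 d=1 f=1 a=0 clk=1
  Δ1: clk:1→0
  (1Δ to stable)
t=6 Δ0: b=1 c=1 h=0 e=1 d=1 f=1 a=0 clk=0
  Δ1: clk:0→1
  Δ2: c:1→0
  Δ3: a:0→1
  Δ4: e:1→0
  Δ5: h:0→1
  (5Δ to stable)
t=7 Δ0: b=1 c=0 h=1 e=0 d=1 f=1 a=1 clk=1
  Δ1: clk:1→0
  (1Δ to stable)
t=8 Δ0: b=1 c=0 h=1 e=0 d=1 f=1 a=1 clk=0
  Δ1: clk:0→1
  Δ2: c:0→1
  Δ3: a:1→0
  Δ4: e:0→1
  Δ5: h:1→0
  (5Δ to stable)
t=9 Δ0: b=1 c=1 h=0 e=1 d=1 f=1 a=0 clk=1
  Δ1: clk:1→0
  (1Δ to stable)
t=10 Δ0: b=1 c=1 h=0 e=1 d=1 f=1 a=0 clk=0
  Δ1: clk:0→1
  Δ2: c:1→0
  Δ3: a:0→1
  Δ4: e:1→0
  Δ5: h:0→1
  (5Δ to stable)
t=11 Δ0: b=1 c=0 h=1 e=0 d=1 f=1 a=1 clk=1
  Δ1: clk:1→0
  (1Δ to stable)
t=12 Δ0: b=1 c=0 h=1 e=0 d=1 f=1 a=1 clk=0
  Δ1: clk:0→1
  Δ2: c:0→1
  Δ3: a:1→0
  Δ4: e:0→1
  Δ5: h:1→0
  (5Δ to stable)
t=13 Δ0: b=1 c=1 h=0 e=1 d=1 f=1 a=0 clk=1
  Δ1: clk:1→0
  (1Δ to stable)
t=14 Δ0: b=1 c=1 h=0 e=1 d=1 f=1 a=0 clk=0
  Δ1: clk:0→1
  Δ2: c:1→0
  Δ3: a:0→1
  Δ4: e:1→0
  Δ5: h:0→1
  (5Δ to stable)
t=15 Δ0: b=1 c=0 h=1 e=0 d=1 f=1 a=1 clk=1
  Δ1: clk:1→0
  (1Δ to stable)
t=16 Δ0: b=1 c=0 h=1 e=0 d=1 f=1 a=1 clk=0
  Δ1: clk:0→1
  Δ2: c:0→1
  Δ3: a:1→0
  Δ4: e:0→1
  Δ5: h:1→0
  (5Δ to stable)
t=17 Δ0: b=1 c=1 h=0 e=1 d=1 f=1 a=0 clk=1
  Δ1: clk:1→0
  (1Δ to stable)
t=18 Δ0: b=1 c=1 h=0 e=1 d=1 f=1 a=0 clk=0
  Δ1: clk:0→1
  Δ2: c:1→0
  Δ3: a:0→1
  Δ4: e:1→0
  Δ5: h:0→1
  (5Δ to stable)

1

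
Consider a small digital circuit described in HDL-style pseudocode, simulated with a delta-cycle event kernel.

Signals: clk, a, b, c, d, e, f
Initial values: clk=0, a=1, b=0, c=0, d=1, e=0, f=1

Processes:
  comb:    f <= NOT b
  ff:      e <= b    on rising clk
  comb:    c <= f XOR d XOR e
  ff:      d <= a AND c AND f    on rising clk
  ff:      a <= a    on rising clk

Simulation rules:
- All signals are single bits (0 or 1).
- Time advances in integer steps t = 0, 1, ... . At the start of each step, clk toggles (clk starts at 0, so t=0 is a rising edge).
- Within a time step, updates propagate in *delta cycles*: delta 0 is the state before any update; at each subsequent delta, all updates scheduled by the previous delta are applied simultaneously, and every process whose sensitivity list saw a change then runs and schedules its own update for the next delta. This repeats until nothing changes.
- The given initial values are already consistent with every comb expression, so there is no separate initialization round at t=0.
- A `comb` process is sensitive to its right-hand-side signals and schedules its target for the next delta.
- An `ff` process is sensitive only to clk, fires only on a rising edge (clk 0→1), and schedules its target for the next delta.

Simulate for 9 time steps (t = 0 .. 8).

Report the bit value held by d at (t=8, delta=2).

0

t0.Δ0 e=0 c=0 clk=0 a=1 b=0 d=1 f=1
t0.Δ1 e=0 c=0 clk=1 a=1 b=0 d=1 f=1
t0.Δ2 e=0 c=0 clk=1 a=1 b=0 d=0 f=1
t0.Δ3 e=0 c=1 clk=1 a=1 b=0 d=0 f=1
t1.Δ0 e=0 c=1 clk=1 a=1 b=0 d=0 f=1
t1.Δ1 e=0 c=1 clk=0 a=1 b=0 d=0 f=1
t2.Δ0 e=0 c=1 clk=0 a=1 b=0 d=0 f=1
t2.Δ1 e=0 c=1 clk=1 a=1 b=0 d=0 f=1
t2.Δ2 e=0 c=1 clk=1 a=1 b=0 d=1 f=1
t2.Δ3 e=0 c=0 clk=1 a=1 b=0 d=1 f=1
t3.Δ0 e=0 c=0 clk=1 a=1 b=0 d=1 f=1
t3.Δ1 e=0 c=0 clk=0 a=1 b=0 d=1 f=1
t4.Δ0 e=0 c=0 clk=0 a=1 b=0 d=1 f=1
t4.Δ1 e=0 c=0 clk=1 a=1 b=0 d=1 f=1
t4.Δ2 e=0 c=0 clk=1 a=1 b=0 d=0 f=1
t4.Δ3 e=0 c=1 clk=1 a=1 b=0 d=0 f=1
t5.Δ0 e=0 c=1 clk=1 a=1 b=0 d=0 f=1
t5.Δ1 e=0 c=1 clk=0 a=1 b=0 d=0 f=1
t6.Δ0 e=0 c=1 clk=0 a=1 b=0 d=0 f=1
t6.Δ1 e=0 c=1 clk=1 a=1 b=0 d=0 f=1
t6.Δ2 e=0 c=1 clk=1 a=1 b=0 d=1 f=1
t6.Δ3 e=0 c=0 clk=1 a=1 b=0 d=1 f=1
t7.Δ0 e=0 c=0 clk=1 a=1 b=0 d=1 f=1
t7.Δ1 e=0 c=0 clk=0 a=1 b=0 d=1 f=1
t8.Δ0 e=0 c=0 clk=0 a=1 b=0 d=1 f=1
t8.Δ1 e=0 c=0 clk=1 a=1 b=0 d=1 f=1
t8.Δ2 e=0 c=0 clk=1 a=1 b=0 d=0 f=1
t8.Δ3 e=0 c=1 clk=1 a=1 b=0 d=0 f=1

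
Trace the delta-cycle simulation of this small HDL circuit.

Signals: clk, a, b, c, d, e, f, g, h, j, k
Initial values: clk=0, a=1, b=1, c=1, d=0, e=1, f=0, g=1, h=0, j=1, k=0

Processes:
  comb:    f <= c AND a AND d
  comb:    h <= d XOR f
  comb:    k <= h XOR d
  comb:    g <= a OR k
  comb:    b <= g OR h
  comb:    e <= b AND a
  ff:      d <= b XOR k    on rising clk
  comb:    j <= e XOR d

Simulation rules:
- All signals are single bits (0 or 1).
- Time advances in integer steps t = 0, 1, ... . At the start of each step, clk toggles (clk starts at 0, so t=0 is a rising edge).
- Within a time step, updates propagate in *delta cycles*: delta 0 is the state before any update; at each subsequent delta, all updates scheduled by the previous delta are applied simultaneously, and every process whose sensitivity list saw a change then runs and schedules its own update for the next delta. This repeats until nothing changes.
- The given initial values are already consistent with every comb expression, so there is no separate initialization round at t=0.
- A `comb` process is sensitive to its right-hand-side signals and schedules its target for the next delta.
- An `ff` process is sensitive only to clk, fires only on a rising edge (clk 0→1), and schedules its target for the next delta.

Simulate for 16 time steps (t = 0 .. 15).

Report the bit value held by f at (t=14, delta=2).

1

t=0 Δ0: e=1 c=1 j=1 h=0 g=1 f=0 d=0 k=0 a=1 clk=0 b=1
  Δ1: clk:0→1
  Δ2: d:0→1
  Δ3: j:1→0, h:0→1, f:0→1, k:0→1
  Δ4: h:1→0, k:1→0
  Δ5: k:0→1
  (5Δ to stable)
t=1 Δ0: e=1 c=1 j=0 h=0 g=1 f=1 d=1 k=1 a=1 clk=1 b=1
  Δ1: clk:1→0
  (1Δ to stable)
t=2 Δ0: e=1 c=1 j=0 h=0 g=1 f=1 d=1 k=1 a=1 clk=0 b=1
  Δ1: clk:0→1
  Δ2: d:1→0
  Δ3: j:0→1, h:0→1, f:1→0, k:1→0
  Δ4: h:1→0, k:0→1
  Δ5: k:1→0
  (5Δ to stable)
t=3 Δ0: e=1 c=1 j=1 h=0 g=1 f=0 d=0 k=0 a=1 clk=1 b=1
  Δ1: clk:1→0
  (1Δ to stable)
t=4 Δ0: e=1 c=1 j=1 h=0 g=1 f=0 d=0 k=0 a=1 clk=0 b=1
  Δ1: clk:0→1
  Δ2: d:0→1
  Δ3: j:1→0, h:0→1, f:0→1, k:0→1
  Δ4: h:1→0, k:1→0
  Δ5: k:0→1
  (5Δ to stable)
t=5 Δ0: e=1 c=1 j=0 h=0 g=1 f=1 d=1 k=1 a=1 clk=1 b=1
  Δ1: clk:1→0
  (1Δ to stable)
t=6 Δ0: e=1 c=1 j=0 h=0 g=1 f=1 d=1 k=1 a=1 clk=0 b=1
  Δ1: clk:0→1
  Δ2: d:1→0
  Δ3: j:0→1, h:0→1, f:1→0, k:1→0
  Δ4: h:1→0, k:0→1
  Δ5: k:1→0
  (5Δ to stable)
t=7 Δ0: e=1 c=1 j=1 h=0 g=1 f=0 d=0 k=0 a=1 clk=1 b=1
  Δ1: clk:1→0
  (1Δ to stable)
t=8 Δ0: e=1 c=1 j=1 h=0 g=1 f=0 d=0 k=0 a=1 clk=0 b=1
  Δ1: clk:0→1
  Δ2: d:0→1
  Δ3: j:1→0, h:0→1, f:0→1, k:0→1
  Δ4: h:1→0, k:1→0
  Δ5: k:0→1
  (5Δ to stable)
t=9 Δ0: e=1 c=1 j=0 h=0 g=1 f=1 d=1 k=1 a=1 clk=1 b=1
  Δ1: clk:1→0
  (1Δ to stable)
t=10 Δ0: e=1 c=1 j=0 h=0 g=1 f=1 d=1 k=1 a=1 clk=0 b=1
  Δ1: clk:0→1
  Δ2: d:1→0
  Δ3: j:0→1, h:0→1, f:1→0, k:1→0
  Δ4: h:1→0, k:0→1
  Δ5: k:1→0
  (5Δ to stable)
t=11 Δ0: e=1 c=1 j=1 h=0 g=1 f=0 d=0 k=0 a=1 clk=1 b=1
  Δ1: clk:1→0
  (1Δ to stable)
t=12 Δ0: e=1 c=1 j=1 h=0 g=1 f=0 d=0 k=0 a=1 clk=0 b=1
  Δ1: clk:0→1
  Δ2: d:0→1
  Δ3: j:1→0, h:0→1, f:0→1, k:0→1
  Δ4: h:1→0, k:1→0
  Δ5: k:0→1
  (5Δ to stable)
t=13 Δ0: e=1 c=1 j=0 h=0 g=1 f=1 d=1 k=1 a=1 clk=1 b=1
  Δ1: clk:1→0
  (1Δ to stable)
t=14 Δ0: e=1 c=1 j=0 h=0 g=1 f=1 d=1 k=1 a=1 clk=0 b=1
  Δ1: clk:0→1
  Δ2: d:1→0
  Δ3: j:0→1, h:0→1, f:1→0, k:1→0
  Δ4: h:1→0, k:0→1
  Δ5: k:1→0
  (5Δ to stable)
t=15 Δ0: e=1 c=1 j=1 h=0 g=1 f=0 d=0 k=0 a=1 clk=1 b=1
  Δ1: clk:1→0
  (1Δ to stable)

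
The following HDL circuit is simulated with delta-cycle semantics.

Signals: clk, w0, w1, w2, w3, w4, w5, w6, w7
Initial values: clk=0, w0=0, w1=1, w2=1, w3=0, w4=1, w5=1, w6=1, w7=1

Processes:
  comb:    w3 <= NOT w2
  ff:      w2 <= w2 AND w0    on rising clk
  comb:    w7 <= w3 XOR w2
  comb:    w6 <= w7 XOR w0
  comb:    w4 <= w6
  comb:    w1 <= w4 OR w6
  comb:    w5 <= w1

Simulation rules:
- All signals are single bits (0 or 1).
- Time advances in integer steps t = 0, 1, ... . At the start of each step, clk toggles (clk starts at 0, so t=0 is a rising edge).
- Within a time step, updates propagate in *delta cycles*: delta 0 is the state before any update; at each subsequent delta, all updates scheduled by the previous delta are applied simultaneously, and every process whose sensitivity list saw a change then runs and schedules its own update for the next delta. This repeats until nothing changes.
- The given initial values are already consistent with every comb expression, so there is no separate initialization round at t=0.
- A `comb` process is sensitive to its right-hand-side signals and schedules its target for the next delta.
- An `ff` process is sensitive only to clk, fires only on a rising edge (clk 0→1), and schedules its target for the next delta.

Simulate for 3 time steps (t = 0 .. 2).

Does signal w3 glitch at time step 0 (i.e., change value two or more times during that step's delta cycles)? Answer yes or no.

no

t0.Δ0 w3=0 w5=1 w7=1 w0=0 w4=1 w6=1 clk=0 w1=1 w2=1
t0.Δ1 w3=0 w5=1 w7=1 w0=0 w4=1 w6=1 clk=1 w1=1 w2=1
t0.Δ2 w3=0 w5=1 w7=1 w0=0 w4=1 w6=1 clk=1 w1=1 w2=0
t0.Δ3 w3=1 w5=1 w7=0 w0=0 w4=1 w6=1 clk=1 w1=1 w2=0
t0.Δ4 w3=1 w5=1 w7=1 w0=0 w4=1 w6=0 clk=1 w1=1 w2=0
t0.Δ5 w3=1 w5=1 w7=1 w0=0 w4=0 w6=1 clk=1 w1=1 w2=0
t0.Δ6 w3=1 w5=1 w7=1 w0=0 w4=1 w6=1 clk=1 w1=1 w2=0
t1.Δ0 w3=1 w5=1 w7=1 w0=0 w4=1 w6=1 clk=1 w1=1 w2=0
t1.Δ1 w3=1 w5=1 w7=1 w0=0 w4=1 w6=1 clk=0 w1=1 w2=0
t2.Δ0 w3=1 w5=1 w7=1 w0=0 w4=1 w6=1 clk=0 w1=1 w2=0
t2.Δ1 w3=1 w5=1 w7=1 w0=0 w4=1 w6=1 clk=1 w1=1 w2=0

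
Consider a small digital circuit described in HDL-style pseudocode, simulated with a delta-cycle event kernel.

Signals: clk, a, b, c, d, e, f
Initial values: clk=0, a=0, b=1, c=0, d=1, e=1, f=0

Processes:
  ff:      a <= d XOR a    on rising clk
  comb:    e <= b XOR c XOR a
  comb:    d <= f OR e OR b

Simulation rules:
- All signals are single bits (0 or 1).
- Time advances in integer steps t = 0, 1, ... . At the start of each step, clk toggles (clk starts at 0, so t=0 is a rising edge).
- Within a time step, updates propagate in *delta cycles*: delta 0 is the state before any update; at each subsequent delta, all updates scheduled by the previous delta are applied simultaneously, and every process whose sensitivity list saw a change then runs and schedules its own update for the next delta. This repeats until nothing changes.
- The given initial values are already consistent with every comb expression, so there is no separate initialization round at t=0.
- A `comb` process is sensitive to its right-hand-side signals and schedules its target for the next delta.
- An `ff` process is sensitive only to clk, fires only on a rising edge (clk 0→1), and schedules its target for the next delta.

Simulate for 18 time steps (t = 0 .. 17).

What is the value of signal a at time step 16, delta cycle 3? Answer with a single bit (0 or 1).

t0.Δ0 clk=0 d=1 b=1 a=0 e=1 c=0 f=0
t0.Δ1 clk=1 d=1 b=1 a=0 e=1 c=0 f=0
t0.Δ2 clk=1 d=1 b=1 a=1 e=1 c=0 f=0
t0.Δ3 clk=1 d=1 b=1 a=1 e=0 c=0 f=0
t1.Δ0 clk=1 d=1 b=1 a=1 e=0 c=0 f=0
t1.Δ1 clk=0 d=1 b=1 a=1 e=0 c=0 f=0
t2.Δ0 clk=0 d=1 b=1 a=1 e=0 c=0 f=0
t2.Δ1 clk=1 d=1 b=1 a=1 e=0 c=0 f=0
t2.Δ2 clk=1 d=1 b=1 a=0 e=0 c=0 f=0
t2.Δ3 clk=1 d=1 b=1 a=0 e=1 c=0 f=0
t3.Δ0 clk=1 d=1 b=1 a=0 e=1 c=0 f=0
t3.Δ1 clk=0 d=1 b=1 a=0 e=1 c=0 f=0
t4.Δ0 clk=0 d=1 b=1 a=0 e=1 c=0 f=0
t4.Δ1 clk=1 d=1 b=1 a=0 e=1 c=0 f=0
t4.Δ2 clk=1 d=1 b=1 a=1 e=1 c=0 f=0
t4.Δ3 clk=1 d=1 b=1 a=1 e=0 c=0 f=0
t5.Δ0 clk=1 d=1 b=1 a=1 e=0 c=0 f=0
t5.Δ1 clk=0 d=1 b=1 a=1 e=0 c=0 f=0
t6.Δ0 clk=0 d=1 b=1 a=1 e=0 c=0 f=0
t6.Δ1 clk=1 d=1 b=1 a=1 e=0 c=0 f=0
t6.Δ2 clk=1 d=1 b=1 a=0 e=0 c=0 f=0
t6.Δ3 clk=1 d=1 b=1 a=0 e=1 c=0 f=0
t7.Δ0 clk=1 d=1 b=1 a=0 e=1 c=0 f=0
t7.Δ1 clk=0 d=1 b=1 a=0 e=1 c=0 f=0
t8.Δ0 clk=0 d=1 b=1 a=0 e=1 c=0 f=0
t8.Δ1 clk=1 d=1 b=1 a=0 e=1 c=0 f=0
t8.Δ2 clk=1 d=1 b=1 a=1 e=1 c=0 f=0
t8.Δ3 clk=1 d=1 b=1 a=1 e=0 c=0 f=0
t9.Δ0 clk=1 d=1 b=1 a=1 e=0 c=0 f=0
t9.Δ1 clk=0 d=1 b=1 a=1 e=0 c=0 f=0
t10.Δ0 clk=0 d=1 b=1 a=1 e=0 c=0 f=0
t10.Δ1 clk=1 d=1 b=1 a=1 e=0 c=0 f=0
t10.Δ2 clk=1 d=1 b=1 a=0 e=0 c=0 f=0
t10.Δ3 clk=1 d=1 b=1 a=0 e=1 c=0 f=0
t11.Δ0 clk=1 d=1 b=1 a=0 e=1 c=0 f=0
t11.Δ1 clk=0 d=1 b=1 a=0 e=1 c=0 f=0
t12.Δ0 clk=0 d=1 b=1 a=0 e=1 c=0 f=0
t12.Δ1 clk=1 d=1 b=1 a=0 e=1 c=0 f=0
t12.Δ2 clk=1 d=1 b=1 a=1 e=1 c=0 f=0
t12.Δ3 clk=1 d=1 b=1 a=1 e=0 c=0 f=0
t13.Δ0 clk=1 d=1 b=1 a=1 e=0 c=0 f=0
t13.Δ1 clk=0 d=1 b=1 a=1 e=0 c=0 f=0
t14.Δ0 clk=0 d=1 b=1 a=1 e=0 c=0 f=0
t14.Δ1 clk=1 d=1 b=1 a=1 e=0 c=0 f=0
t14.Δ2 clk=1 d=1 b=1 a=0 e=0 c=0 f=0
t14.Δ3 clk=1 d=1 b=1 a=0 e=1 c=0 f=0
t15.Δ0 clk=1 d=1 b=1 a=0 e=1 c=0 f=0
t15.Δ1 clk=0 d=1 b=1 a=0 e=1 c=0 f=0
t16.Δ0 clk=0 d=1 b=1 a=0 e=1 c=0 f=0
t16.Δ1 clk=1 d=1 b=1 a=0 e=1 c=0 f=0
t16.Δ2 clk=1 d=1 b=1 a=1 e=1 c=0 f=0
t16.Δ3 clk=1 d=1 b=1 a=1 e=0 c=0 f=0
t17.Δ0 clk=1 d=1 b=1 a=1 e=0 c=0 f=0
t17.Δ1 clk=0 d=1 b=1 a=1 e=0 c=0 f=0

1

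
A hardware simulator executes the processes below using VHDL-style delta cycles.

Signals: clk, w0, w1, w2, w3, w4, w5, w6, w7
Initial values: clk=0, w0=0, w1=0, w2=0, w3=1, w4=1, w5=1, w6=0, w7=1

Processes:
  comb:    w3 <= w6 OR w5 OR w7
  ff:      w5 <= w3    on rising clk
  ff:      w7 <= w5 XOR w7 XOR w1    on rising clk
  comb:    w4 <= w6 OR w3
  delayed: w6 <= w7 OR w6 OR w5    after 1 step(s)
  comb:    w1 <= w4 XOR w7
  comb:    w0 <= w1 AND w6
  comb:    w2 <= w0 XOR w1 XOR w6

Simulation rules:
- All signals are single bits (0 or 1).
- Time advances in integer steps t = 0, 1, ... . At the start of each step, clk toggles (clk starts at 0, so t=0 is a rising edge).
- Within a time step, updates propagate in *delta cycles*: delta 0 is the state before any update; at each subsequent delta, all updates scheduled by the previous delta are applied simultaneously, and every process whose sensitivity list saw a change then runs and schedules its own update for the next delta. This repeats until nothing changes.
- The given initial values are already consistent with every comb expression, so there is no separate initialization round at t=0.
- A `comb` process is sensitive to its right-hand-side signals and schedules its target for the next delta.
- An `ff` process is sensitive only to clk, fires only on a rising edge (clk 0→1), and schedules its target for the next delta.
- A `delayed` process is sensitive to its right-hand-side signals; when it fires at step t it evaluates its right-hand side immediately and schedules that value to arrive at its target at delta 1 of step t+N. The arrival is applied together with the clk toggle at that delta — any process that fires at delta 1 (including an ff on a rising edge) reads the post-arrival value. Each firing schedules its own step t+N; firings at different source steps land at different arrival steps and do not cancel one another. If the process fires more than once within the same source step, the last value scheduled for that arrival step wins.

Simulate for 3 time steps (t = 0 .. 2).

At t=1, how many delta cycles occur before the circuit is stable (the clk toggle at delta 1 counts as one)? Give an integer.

t=0 Δ0: w2=0 w6=0 w5=1 w3=1 w7=1 w1=0 w0=0 w4=1 clk=0
  Δ1: clk:0→1
  Δ2: w7:1→0
  Δ3: w1:0→1
  Δ4: w2:0→1
  (4Δ to stable)
t=1 Δ0: w2=1 w6=0 w5=1 w3=1 w7=0 w1=1 w0=0 w4=1 clk=1
  Δ1: w6:0→1, clk:1→0
  Δ2: w2:1→0, w0:0→1
  Δ3: w2:0→1
  (3Δ to stable)
t=2 Δ0: w2=1 w6=1 w5=1 w3=1 w7=0 w1=1 w0=1 w4=1 clk=0
  Δ1: clk:0→1
  (1Δ to stable)

3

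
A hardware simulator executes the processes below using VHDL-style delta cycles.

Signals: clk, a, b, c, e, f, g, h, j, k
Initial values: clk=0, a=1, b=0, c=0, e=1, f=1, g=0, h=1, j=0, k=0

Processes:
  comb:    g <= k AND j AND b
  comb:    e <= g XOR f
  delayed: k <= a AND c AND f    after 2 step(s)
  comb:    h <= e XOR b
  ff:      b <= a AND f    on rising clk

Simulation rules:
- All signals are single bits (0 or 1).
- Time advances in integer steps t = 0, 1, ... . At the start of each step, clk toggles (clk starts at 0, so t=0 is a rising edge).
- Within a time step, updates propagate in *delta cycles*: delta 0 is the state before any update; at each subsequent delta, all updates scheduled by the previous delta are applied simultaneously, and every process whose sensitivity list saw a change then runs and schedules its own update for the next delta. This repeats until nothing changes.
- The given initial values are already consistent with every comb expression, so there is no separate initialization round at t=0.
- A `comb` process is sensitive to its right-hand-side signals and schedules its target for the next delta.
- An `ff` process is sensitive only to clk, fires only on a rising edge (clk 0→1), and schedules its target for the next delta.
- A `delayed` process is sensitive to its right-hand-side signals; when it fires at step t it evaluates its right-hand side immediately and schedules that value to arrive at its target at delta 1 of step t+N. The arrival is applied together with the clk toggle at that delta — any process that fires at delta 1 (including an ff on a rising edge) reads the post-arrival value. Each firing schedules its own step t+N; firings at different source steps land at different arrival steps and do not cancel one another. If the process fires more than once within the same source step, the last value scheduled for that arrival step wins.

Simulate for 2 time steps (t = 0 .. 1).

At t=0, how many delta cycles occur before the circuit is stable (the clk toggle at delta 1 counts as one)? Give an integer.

t=0 Δ0: h=1 b=0 g=0 clk=0 e=1 a=1 j=0 c=0 k=0 f=1
  Δ1: clk:0→1
  Δ2: b:0→1
  Δ3: h:1→0
  (3Δ to stable)
t=1 Δ0: h=0 b=1 g=0 clk=1 e=1 a=1 j=0 c=0 k=0 f=1
  Δ1: clk:1→0
  (1Δ to stable)

3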